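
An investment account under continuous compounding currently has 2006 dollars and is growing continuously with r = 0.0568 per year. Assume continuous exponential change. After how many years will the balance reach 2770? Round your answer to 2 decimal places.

t ≈ 5.68 years

2770 = 2006 · e^(0.0568·t)
t = ln(2770/2006) / 0.0568 = ln(1.38086) / 0.0568 = 0.3227 / 0.0568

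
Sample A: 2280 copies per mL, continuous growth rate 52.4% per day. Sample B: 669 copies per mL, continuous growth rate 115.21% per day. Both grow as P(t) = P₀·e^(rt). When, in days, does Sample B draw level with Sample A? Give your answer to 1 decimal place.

2280·e^(0.524t) = 669·e^(1.1521t)
2280/669 = e^((1.1521 − 0.524)t) → ln(3.40807) = 0.6281·t
t = 1.22615 / 0.6281

t ≈ 2.0 days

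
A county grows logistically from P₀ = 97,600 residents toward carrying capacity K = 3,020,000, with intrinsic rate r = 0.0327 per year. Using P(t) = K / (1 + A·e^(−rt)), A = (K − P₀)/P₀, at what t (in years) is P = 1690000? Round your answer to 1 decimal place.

A = (3020000 − 97600)/97600 = 29.94262
1690000 = 3020000/(1 + 29.94262·e^(−0.0327t)) → 1 + 29.94262·e^(−0.0327t) = 1.78698
e^(−0.0327t) = 0.026283 → t = ln(38.04739)/0.0327 = 3.63883/0.0327

t ≈ 111.3 years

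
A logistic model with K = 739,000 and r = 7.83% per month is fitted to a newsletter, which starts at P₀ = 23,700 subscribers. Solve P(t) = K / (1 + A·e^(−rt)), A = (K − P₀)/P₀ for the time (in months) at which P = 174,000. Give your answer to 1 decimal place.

t ≈ 28.5 months

A = (739000 − 23700)/23700 = 30.18143
174000 = 739000/(1 + 30.18143·e^(−0.0783t)) → 1 + 30.18143·e^(−0.0783t) = 4.24713
e^(−0.0783t) = 0.107587 → t = ln(9.29481)/0.0783 = 2.22946/0.0783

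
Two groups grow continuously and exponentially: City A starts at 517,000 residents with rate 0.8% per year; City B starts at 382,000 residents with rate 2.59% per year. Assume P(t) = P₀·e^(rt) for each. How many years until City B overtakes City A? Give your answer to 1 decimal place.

517000·e^(0.008t) = 382000·e^(0.0259t)
517000/382000 = e^((0.0259 − 0.008)t) → ln(1.3534) = 0.0179·t
t = 0.30262 / 0.0179

t ≈ 16.9 years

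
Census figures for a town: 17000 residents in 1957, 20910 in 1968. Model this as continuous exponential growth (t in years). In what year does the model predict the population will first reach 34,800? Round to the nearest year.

year 1995

r = ln(20910/17000) / 11 = 0.20701/11 ≈ 0.018819 per year
t = ln(34800/17000) / r = 0.7164/0.018819 ≈ 38.07 years after 1957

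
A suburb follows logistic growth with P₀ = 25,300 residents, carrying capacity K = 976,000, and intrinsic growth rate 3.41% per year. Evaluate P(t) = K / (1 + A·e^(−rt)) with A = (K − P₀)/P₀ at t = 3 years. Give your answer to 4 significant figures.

≈ 27,950 residents

A = (976000 − 25300)/25300 = 37.57708
P(3) = 976000 / (1 + 37.57708·e^(−0.0341·3)) = 976000 / (1 + 37.57708·0.902759)
= 976000 / 34.92303 ≈ 27947.17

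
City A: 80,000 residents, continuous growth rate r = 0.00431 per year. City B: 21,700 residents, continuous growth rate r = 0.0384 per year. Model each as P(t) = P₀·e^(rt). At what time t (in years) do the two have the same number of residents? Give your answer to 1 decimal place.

t ≈ 38.3 years

80000·e^(0.00431t) = 21700·e^(0.0384t)
80000/21700 = e^((0.0384 − 0.00431)t) → ln(3.68664) = 0.03409·t
t = 1.30471 / 0.03409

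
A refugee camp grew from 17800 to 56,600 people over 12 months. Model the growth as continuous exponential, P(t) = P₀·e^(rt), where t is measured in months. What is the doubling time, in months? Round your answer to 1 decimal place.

r = ln(56600/17800) / 12 = ln(3.17978) / 12 ≈ 0.096401 per month
doubling time = ln 2 / |r| = 0.69315 / 0.096401

doubling time ≈ 7.2 months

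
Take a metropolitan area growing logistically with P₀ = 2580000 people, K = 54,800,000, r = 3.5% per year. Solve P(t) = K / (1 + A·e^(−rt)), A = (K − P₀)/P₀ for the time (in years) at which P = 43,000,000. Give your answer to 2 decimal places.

A = (54800000 − 2580000)/2580000 = 20.24031
43000000 = 54800000/(1 + 20.24031·e^(−0.035t)) → 1 + 20.24031·e^(−0.035t) = 1.27442
e^(−0.035t) = 0.013558 → t = ln(73.75706)/0.035 = 4.30078/0.035

t ≈ 122.88 years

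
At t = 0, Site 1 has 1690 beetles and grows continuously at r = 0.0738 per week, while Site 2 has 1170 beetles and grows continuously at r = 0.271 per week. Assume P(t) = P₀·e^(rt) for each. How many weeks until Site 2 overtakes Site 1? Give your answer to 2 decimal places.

t ≈ 1.86 weeks

1690·e^(0.0738t) = 1170·e^(0.271t)
1690/1170 = e^((0.271 − 0.0738)t) → ln(1.44444) = 0.1972·t
t = 0.36772 / 0.1972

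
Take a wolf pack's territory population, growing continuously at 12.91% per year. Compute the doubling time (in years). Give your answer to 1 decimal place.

doubling time ≈ 5.4 years

doubling time = ln(2) / |r| = 0.69315 / 0.1291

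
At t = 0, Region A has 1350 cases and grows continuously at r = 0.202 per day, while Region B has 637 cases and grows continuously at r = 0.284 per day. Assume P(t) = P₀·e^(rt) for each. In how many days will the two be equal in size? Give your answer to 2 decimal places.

t ≈ 9.16 days

1350·e^(0.202t) = 637·e^(0.284t)
1350/637 = e^((0.284 − 0.202)t) → ln(2.11931) = 0.082·t
t = 0.75109 / 0.082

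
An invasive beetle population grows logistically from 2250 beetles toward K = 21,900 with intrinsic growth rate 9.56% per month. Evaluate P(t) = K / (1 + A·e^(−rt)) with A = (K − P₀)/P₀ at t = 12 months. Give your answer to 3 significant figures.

≈ 5,800 beetles

A = (21900 − 2250)/2250 = 8.73333
P(12) = 21900 / (1 + 8.73333·e^(−0.0956·12)) = 21900 / (1 + 8.73333·0.317525)
= 21900 / 3.77305 ≈ 5804.33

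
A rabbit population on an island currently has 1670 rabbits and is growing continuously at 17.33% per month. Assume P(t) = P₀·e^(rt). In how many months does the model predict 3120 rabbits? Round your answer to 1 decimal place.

t ≈ 3.6 months

3120 = 1670 · e^(0.1733·t)
t = ln(3120/1670) / 0.1733 = ln(1.86826) / 0.1733 = 0.62501 / 0.1733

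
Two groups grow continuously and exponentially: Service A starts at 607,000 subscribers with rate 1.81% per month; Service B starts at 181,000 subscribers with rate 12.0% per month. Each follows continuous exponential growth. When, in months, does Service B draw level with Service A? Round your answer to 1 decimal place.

607000·e^(0.0181t) = 181000·e^(0.12t)
607000/181000 = e^((0.12 − 0.0181)t) → ln(3.35359) = 0.1019·t
t = 1.21003 / 0.1019

t ≈ 11.9 months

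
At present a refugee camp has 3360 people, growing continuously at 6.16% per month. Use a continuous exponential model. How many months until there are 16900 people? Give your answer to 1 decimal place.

t ≈ 26.2 months

16900 = 3360 · e^(0.0616·t)
t = ln(16900/3360) / 0.0616 = ln(5.02976) / 0.0616 = 1.61537 / 0.0616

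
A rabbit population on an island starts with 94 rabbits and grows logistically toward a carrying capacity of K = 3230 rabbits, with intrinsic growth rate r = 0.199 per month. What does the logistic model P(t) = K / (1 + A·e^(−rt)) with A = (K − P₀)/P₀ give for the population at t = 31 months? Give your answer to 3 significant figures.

≈ 3,020 rabbits

A = (3230 − 94)/94 = 33.3617
P(31) = 3230 / (1 + 33.3617·e^(−0.199·31)) = 3230 / (1 + 33.3617·0.002093)
= 3230 / 1.06984 ≈ 3019.15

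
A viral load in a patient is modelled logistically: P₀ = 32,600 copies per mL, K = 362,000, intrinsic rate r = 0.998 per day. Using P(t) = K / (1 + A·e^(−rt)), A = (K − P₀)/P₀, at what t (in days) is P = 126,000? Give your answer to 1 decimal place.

A = (362000 − 32600)/32600 = 10.10429
126000 = 362000/(1 + 10.10429·e^(−0.998t)) → 1 + 10.10429·e^(−0.998t) = 2.87302
e^(−0.998t) = 0.185368 → t = ln(5.39467)/0.998 = 1.68541/0.998

t ≈ 1.7 days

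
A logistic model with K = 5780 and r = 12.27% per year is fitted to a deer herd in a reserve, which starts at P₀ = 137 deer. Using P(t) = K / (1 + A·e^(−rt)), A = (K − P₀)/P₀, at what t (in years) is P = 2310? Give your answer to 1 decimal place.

A = (5780 − 137)/137 = 41.18978
2310 = 5780/(1 + 41.18978·e^(−0.1227t)) → 1 + 41.18978·e^(−0.1227t) = 2.50216
e^(−0.1227t) = 0.036469 → t = ln(27.42029)/0.1227 = 3.31128/0.1227

t ≈ 27.0 years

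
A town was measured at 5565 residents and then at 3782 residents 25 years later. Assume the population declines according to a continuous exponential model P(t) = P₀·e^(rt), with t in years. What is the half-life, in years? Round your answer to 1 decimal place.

half-life ≈ 44.9 years

r = ln(3782/5565) / 25 = ln(0.6796) / 25 ≈ -0.01545 per year
half-life = ln 2 / |r| = 0.69315 / 0.01545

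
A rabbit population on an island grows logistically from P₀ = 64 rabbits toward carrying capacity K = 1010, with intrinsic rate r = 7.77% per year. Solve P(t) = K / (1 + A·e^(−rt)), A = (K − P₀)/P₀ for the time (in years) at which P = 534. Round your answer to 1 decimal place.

t ≈ 36.1 years

A = (1010 − 64)/64 = 14.78125
534 = 1010/(1 + 14.78125·e^(−0.0777t)) → 1 + 14.78125·e^(−0.0777t) = 1.89139
e^(−0.0777t) = 0.060305 → t = ln(16.58233)/0.0777 = 2.80834/0.0777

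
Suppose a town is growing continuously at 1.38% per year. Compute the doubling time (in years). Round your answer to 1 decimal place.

doubling time ≈ 50.2 years

doubling time = ln(2) / |r| = 0.69315 / 0.0138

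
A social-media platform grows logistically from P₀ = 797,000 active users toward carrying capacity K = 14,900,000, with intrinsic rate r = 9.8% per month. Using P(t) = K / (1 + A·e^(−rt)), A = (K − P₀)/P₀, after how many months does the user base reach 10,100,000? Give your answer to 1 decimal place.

A = (14900000 − 797000)/797000 = 17.69511
10100000 = 14900000/(1 + 17.69511·e^(−0.098t)) → 1 + 17.69511·e^(−0.098t) = 1.47525
e^(−0.098t) = 0.026858 → t = ln(37.23345)/0.098 = 3.61721/0.098

t ≈ 36.9 months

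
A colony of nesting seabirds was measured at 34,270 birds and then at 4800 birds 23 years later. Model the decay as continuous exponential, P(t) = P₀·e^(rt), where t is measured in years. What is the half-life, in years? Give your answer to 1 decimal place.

r = ln(4800/34270) / 23 = ln(0.14006) / 23 ≈ -0.085463 per year
half-life = ln 2 / |r| = 0.69315 / 0.085463

half-life ≈ 8.1 years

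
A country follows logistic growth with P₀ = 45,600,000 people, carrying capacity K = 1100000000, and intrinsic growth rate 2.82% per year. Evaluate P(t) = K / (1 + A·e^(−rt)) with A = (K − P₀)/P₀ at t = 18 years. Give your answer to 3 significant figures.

≈ 73,700,000 people

A = (1100000000 − 45600000)/45600000 = 23.12281
P(18) = 1100000000 / (1 + 23.12281·e^(−0.0282·18)) = 1100000000 / (1 + 23.12281·0.601938)
= 1100000000 / 14.91851 ≈ 73733916.19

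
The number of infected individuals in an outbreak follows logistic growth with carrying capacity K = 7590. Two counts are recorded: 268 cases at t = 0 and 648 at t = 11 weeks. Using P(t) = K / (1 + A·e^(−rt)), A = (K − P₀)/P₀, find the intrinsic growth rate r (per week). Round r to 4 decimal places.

A = (7590 − 268)/268 = 27.3209
648 = 7590/(1 + 27.3209·e^(−r·11)) → e^(−11r) = (11.71296 − 1)/27.3209 = 0.392116
r = −ln(0.392116)/11 = 0.9362/11

r ≈ 0.0851 per week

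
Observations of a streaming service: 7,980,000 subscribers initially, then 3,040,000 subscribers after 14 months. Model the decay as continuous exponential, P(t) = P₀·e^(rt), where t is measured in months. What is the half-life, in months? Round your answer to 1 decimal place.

r = ln(3040000/7980000) / 14 = ln(0.38095) / 14 ≈ -0.068934 per month
half-life = ln 2 / |r| = 0.69315 / 0.068934

half-life ≈ 10.1 months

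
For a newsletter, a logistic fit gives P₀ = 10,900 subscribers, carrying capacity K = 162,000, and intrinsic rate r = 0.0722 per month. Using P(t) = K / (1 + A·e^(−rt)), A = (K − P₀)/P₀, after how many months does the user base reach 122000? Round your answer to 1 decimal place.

A = (162000 − 10900)/10900 = 13.86239
122000 = 162000/(1 + 13.86239·e^(−0.0722t)) → 1 + 13.86239·e^(−0.0722t) = 1.32787
e^(−0.0722t) = 0.023652 → t = ln(42.28028)/0.0722 = 3.74432/0.0722

t ≈ 51.9 months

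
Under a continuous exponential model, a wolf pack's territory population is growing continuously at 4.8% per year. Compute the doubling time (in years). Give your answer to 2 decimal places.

doubling time ≈ 14.44 years

doubling time = ln(2) / |r| = 0.69315 / 0.048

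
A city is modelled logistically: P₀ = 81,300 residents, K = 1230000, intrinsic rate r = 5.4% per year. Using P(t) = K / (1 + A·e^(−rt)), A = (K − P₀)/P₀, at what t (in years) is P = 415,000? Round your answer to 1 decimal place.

t ≈ 36.5 years

A = (1230000 − 81300)/81300 = 14.12915
415000 = 1230000/(1 + 14.12915·e^(−0.054t)) → 1 + 14.12915·e^(−0.054t) = 2.96386
e^(−0.054t) = 0.138993 → t = ln(7.1946)/0.054 = 1.97333/0.054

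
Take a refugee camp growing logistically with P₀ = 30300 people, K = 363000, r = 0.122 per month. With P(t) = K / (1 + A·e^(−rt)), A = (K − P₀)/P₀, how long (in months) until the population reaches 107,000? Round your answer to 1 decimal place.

t ≈ 12.5 months

A = (363000 − 30300)/30300 = 10.9802
107000 = 363000/(1 + 10.9802·e^(−0.122t)) → 1 + 10.9802·e^(−0.122t) = 3.39252
e^(−0.122t) = 0.217894 → t = ln(4.58938)/0.122 = 1.52374/0.122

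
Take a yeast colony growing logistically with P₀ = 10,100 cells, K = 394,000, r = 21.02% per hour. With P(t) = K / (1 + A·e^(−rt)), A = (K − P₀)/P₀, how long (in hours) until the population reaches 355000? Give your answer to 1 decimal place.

t ≈ 27.8 hours

A = (394000 − 10100)/10100 = 38.0099
355000 = 394000/(1 + 38.0099·e^(−0.2102t)) → 1 + 38.0099·e^(−0.2102t) = 1.10986
e^(−0.2102t) = 0.00289 → t = ln(345.98756)/0.2102 = 5.8464/0.2102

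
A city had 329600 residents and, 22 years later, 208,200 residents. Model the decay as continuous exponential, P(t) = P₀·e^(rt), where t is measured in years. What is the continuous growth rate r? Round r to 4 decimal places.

r ≈ -0.0209 per year

208200 = 329600 · e^(r·22)
e^(22r) = 208200/329600 = 0.63167
r = ln(0.63167) / 22 = -0.45938 / 22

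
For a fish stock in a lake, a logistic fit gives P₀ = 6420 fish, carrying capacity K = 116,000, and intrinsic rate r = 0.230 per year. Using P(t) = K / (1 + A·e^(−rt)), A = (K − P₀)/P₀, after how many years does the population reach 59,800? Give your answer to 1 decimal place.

A = (116000 − 6420)/6420 = 17.06854
59800 = 116000/(1 + 17.06854·e^(−0.23t)) → 1 + 17.06854·e^(−0.23t) = 1.9398
e^(−0.23t) = 0.05506 → t = ln(18.16189)/0.23 = 2.89933/0.23

t ≈ 12.6 years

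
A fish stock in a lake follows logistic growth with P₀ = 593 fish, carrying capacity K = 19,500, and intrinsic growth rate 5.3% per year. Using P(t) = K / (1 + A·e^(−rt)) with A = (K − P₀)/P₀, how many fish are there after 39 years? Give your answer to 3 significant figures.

≈ 3,870 fish

A = (19500 − 593)/593 = 31.88364
P(39) = 19500 / (1 + 31.88364·e^(−0.053·39)) = 19500 / (1 + 31.88364·0.126565)
= 19500 / 5.03535 ≈ 3872.62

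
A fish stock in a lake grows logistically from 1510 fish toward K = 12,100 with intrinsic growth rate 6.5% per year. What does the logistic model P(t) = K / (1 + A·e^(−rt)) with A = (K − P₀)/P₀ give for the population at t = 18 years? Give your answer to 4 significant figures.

≈ 3,809 fish

A = (12100 − 1510)/1510 = 7.01325
P(18) = 12100 / (1 + 7.01325·e^(−0.065·18)) = 12100 / (1 + 7.01325·0.310367)
= 12100 / 3.17668 ≈ 3809.01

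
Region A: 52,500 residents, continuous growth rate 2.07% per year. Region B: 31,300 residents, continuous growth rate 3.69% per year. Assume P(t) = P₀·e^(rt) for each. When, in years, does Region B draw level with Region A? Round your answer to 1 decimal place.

t ≈ 31.9 years

52500·e^(0.0207t) = 31300·e^(0.0369t)
52500/31300 = e^((0.0369 − 0.0207)t) → ln(1.67732) = 0.0162·t
t = 0.5172 / 0.0162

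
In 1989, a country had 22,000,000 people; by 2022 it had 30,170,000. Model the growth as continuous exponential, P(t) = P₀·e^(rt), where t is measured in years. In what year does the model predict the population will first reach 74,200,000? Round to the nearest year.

year 2116

r = ln(30170000/22000000) / 33 = 0.31581/33 ≈ 0.00957 per year
t = ln(74200000/22000000) / r = 1.21572/0.00957 ≈ 127.04 years after 1989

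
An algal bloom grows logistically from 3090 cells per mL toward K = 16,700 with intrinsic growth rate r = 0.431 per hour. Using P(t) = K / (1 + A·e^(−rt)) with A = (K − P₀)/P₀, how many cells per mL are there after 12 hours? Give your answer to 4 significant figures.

A = (16700 − 3090)/3090 = 4.40453
P(12) = 16700 / (1 + 4.40453·e^(−0.431·12)) = 16700 / (1 + 4.40453·0.005673)
= 16700 / 1.02499 ≈ 16292.88

≈ 16,290 cells per mL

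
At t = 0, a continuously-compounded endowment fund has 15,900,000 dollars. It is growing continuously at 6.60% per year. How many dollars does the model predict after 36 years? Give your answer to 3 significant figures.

≈ 171,000,000 dollars

P(36) = 15900000 · e^(0.066·36) = 15900000 · e^(2.376)
= 15900000 · 10.76177 ≈ 171112136.27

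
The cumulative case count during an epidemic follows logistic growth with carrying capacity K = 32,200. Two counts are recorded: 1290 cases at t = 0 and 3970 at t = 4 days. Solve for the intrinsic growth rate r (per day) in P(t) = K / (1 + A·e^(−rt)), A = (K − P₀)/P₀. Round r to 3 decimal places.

A = (32200 − 1290)/1290 = 23.96124
3970 = 32200/(1 + 23.96124·e^(−r·4)) → e^(−4r) = (8.11083 − 1)/23.96124 = 0.296764
r = −ln(0.296764)/4 = 1.21482/4

r ≈ 0.304 per day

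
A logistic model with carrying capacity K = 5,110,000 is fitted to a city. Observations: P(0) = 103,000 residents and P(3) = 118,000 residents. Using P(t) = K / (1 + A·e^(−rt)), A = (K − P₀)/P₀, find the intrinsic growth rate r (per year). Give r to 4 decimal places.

r ≈ 0.0463 per year

A = (5110000 − 103000)/103000 = 48.61165
118000 = 5110000/(1 + 48.61165·e^(−r·3)) → e^(−3r) = (43.30508 − 1)/48.61165 = 0.870266
r = −ln(0.870266)/3 = 0.13896/3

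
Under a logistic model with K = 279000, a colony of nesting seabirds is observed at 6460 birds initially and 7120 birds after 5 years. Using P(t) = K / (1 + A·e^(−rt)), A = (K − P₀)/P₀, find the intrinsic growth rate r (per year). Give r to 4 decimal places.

A = (279000 − 6460)/6460 = 42.18885
7120 = 279000/(1 + 42.18885·e^(−r·5)) → e^(−5r) = (39.18539 − 1)/42.18885 = 0.905106
r = −ln(0.905106)/5 = 0.0997/5

r ≈ 0.0199 per year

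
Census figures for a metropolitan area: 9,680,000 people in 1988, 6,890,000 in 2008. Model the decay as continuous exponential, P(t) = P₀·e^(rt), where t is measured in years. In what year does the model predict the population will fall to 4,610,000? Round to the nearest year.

r = ln(6890000/9680000) / 20 = -0.33999/20 ≈ -0.017 per year
t = ln(4610000/9680000) / r = -0.74183/-0.017 ≈ 43.64 years after 1988

year 2032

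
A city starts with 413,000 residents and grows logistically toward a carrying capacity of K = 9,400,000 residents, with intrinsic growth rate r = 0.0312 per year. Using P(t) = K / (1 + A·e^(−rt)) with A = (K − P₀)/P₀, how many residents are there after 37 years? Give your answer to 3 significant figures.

A = (9400000 − 413000)/413000 = 21.76029
P(37) = 9400000 / (1 + 21.76029·e^(−0.0312·37)) = 9400000 / (1 + 21.76029·0.315247)
= 9400000 / 7.85986 ≈ 1195950.33

≈ 1,200,000 residents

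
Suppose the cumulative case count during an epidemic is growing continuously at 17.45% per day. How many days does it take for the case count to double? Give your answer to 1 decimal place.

doubling time ≈ 4.0 days

doubling time = ln(2) / |r| = 0.69315 / 0.1745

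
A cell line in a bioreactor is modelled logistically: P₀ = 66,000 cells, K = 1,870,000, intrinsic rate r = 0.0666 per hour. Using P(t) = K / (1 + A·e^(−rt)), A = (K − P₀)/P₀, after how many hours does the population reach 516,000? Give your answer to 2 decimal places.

A = (1870000 − 66000)/66000 = 27.33333
516000 = 1870000/(1 + 27.33333·e^(−0.0666t)) → 1 + 27.33333·e^(−0.0666t) = 3.62403
e^(−0.0666t) = 0.096001 → t = ln(10.41654)/0.0666 = 2.3434/0.0666

t ≈ 35.19 hours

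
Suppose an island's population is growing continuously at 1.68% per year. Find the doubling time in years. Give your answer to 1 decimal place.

doubling time = ln(2) / |r| = 0.69315 / 0.0168

doubling time ≈ 41.3 years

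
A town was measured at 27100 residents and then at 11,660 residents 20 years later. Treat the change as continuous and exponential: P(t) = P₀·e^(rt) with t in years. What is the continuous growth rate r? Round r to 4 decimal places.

11660 = 27100 · e^(r·20)
e^(20r) = 11660/27100 = 0.43026
r = ln(0.43026) / 20 = -0.84337 / 20

r ≈ -0.0422 per year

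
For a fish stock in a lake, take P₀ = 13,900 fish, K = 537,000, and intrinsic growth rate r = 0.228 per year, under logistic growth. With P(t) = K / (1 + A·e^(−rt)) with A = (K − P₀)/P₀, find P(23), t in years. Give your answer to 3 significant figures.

A = (537000 − 13900)/13900 = 37.63309
P(23) = 537000 / (1 + 37.63309·e^(−0.228·23)) = 537000 / (1 + 37.63309·0.005279)
= 537000 / 1.19867 ≈ 447996.98

≈ 448,000 fish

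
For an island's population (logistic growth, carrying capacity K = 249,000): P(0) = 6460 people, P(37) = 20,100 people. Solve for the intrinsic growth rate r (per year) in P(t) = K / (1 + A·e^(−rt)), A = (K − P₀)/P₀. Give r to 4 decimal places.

A = (249000 − 6460)/6460 = 37.54489
20100 = 249000/(1 + 37.54489·e^(−r·37)) → e^(−37r) = (12.38806 − 1)/37.54489 = 0.303318
r = −ln(0.303318)/37 = 1.19297/37

r ≈ 0.0322 per year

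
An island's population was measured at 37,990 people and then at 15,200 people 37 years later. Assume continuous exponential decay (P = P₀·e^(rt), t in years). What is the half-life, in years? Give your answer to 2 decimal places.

r = ln(15200/37990) / 37 = ln(0.40011) / 37 ≈ -0.024758 per year
half-life = ln 2 / |r| = 0.69315 / 0.024758

half-life ≈ 28.00 years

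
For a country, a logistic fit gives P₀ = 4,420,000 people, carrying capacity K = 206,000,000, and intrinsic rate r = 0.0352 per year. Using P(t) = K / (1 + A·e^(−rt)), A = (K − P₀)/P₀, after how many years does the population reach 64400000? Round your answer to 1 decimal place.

t ≈ 86.1 years

A = (206000000 − 4420000)/4420000 = 45.60633
64400000 = 206000000/(1 + 45.60633·e^(−0.0352t)) → 1 + 45.60633·e^(−0.0352t) = 3.19876
e^(−0.0352t) = 0.048212 → t = ln(20.74186)/0.0352 = 3.03215/0.0352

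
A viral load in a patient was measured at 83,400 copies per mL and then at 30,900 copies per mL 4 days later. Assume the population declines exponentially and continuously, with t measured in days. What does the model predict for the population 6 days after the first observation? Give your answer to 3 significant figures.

r = ln(30900/83400) / 4 ≈ -0.248223 per day
P(6) = 83400 · e^(-0.248223·6) = 83400 · 0.22552 ≈ 18808.52

≈ 18,800 copies per mL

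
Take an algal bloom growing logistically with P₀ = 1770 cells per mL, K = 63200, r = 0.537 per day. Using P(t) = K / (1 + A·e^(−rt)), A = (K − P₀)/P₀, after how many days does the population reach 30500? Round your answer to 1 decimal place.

t ≈ 6.5 days

A = (63200 − 1770)/1770 = 34.70621
30500 = 63200/(1 + 34.70621·e^(−0.537t)) → 1 + 34.70621·e^(−0.537t) = 2.07213
e^(−0.537t) = 0.030892 → t = ln(32.37124)/0.537 = 3.47727/0.537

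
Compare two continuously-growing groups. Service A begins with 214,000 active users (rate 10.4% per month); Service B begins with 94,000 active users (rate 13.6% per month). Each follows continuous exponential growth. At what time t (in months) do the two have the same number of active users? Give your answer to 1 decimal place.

214000·e^(0.104t) = 94000·e^(0.136t)
214000/94000 = e^((0.136 − 0.104)t) → ln(2.2766) = 0.032·t
t = 0.82268 / 0.032

t ≈ 25.7 months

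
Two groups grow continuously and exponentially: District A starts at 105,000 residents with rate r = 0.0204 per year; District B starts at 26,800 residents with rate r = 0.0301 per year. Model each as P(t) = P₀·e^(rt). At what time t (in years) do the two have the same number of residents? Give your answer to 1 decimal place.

t ≈ 140.8 years

105000·e^(0.0204t) = 26800·e^(0.0301t)
105000/26800 = e^((0.0301 − 0.0204)t) → ln(3.91791) = 0.0097·t
t = 1.36556 / 0.0097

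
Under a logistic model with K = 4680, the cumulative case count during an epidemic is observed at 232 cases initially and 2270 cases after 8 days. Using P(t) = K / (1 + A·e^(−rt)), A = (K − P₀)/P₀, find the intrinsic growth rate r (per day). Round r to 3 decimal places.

A = (4680 − 232)/232 = 19.17241
2270 = 4680/(1 + 19.17241·e^(−r·8)) → e^(−8r) = (2.06167 − 1)/19.17241 = 0.055375
r = −ln(0.055375)/8 = 2.89363/8

r ≈ 0.362 per day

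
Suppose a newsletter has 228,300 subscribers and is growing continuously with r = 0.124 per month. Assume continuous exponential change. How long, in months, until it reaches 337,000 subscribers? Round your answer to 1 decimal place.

337000 = 228300 · e^(0.124·t)
t = ln(337000/228300) / 0.124 = ln(1.47613) / 0.124 = 0.38942 / 0.124

t ≈ 3.1 months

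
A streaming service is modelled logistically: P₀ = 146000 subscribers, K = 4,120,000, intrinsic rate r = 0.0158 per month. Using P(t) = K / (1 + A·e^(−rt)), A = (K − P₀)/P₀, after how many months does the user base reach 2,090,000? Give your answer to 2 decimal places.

t ≈ 210.95 months

A = (4120000 − 146000)/146000 = 27.21918
2090000 = 4120000/(1 + 27.21918·e^(−0.0158t)) → 1 + 27.21918·e^(−0.0158t) = 1.97129
e^(−0.0158t) = 0.035684 → t = ln(28.02369)/0.0158 = 3.33305/0.0158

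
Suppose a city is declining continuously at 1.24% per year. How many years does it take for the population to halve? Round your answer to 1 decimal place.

half-life ≈ 55.9 years

half-life = ln(2) / |r| = 0.69315 / 0.0124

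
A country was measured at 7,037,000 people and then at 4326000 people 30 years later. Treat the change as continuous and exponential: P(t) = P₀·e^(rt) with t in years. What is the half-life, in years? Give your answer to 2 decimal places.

r = ln(4326000/7037000) / 30 = ln(0.61475) / 30 ≈ -0.016218 per year
half-life = ln 2 / |r| = 0.69315 / 0.016218

half-life ≈ 42.74 years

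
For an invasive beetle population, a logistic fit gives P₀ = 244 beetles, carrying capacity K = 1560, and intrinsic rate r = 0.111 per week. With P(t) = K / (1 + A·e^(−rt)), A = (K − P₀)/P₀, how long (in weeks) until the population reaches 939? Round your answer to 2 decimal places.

A = (1560 − 244)/244 = 5.39344
939 = 1560/(1 + 5.39344·e^(−0.111t)) → 1 + 5.39344·e^(−0.111t) = 1.66134
e^(−0.111t) = 0.12262 → t = ln(8.1553)/0.111 = 2.09867/0.111

t ≈ 18.91 weeks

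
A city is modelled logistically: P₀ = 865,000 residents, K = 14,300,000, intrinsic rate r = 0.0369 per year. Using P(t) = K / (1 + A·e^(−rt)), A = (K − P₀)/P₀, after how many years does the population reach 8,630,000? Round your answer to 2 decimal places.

A = (14300000 − 865000)/865000 = 15.53179
8630000 = 14300000/(1 + 15.53179·e^(−0.0369t)) → 1 + 15.53179·e^(−0.0369t) = 1.65701
e^(−0.0369t) = 0.042301 → t = ln(23.6401)/0.0369 = 3.16294/0.0369

t ≈ 85.72 years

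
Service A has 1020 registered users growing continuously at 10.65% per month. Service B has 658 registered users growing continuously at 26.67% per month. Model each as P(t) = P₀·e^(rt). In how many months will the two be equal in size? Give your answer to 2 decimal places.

t ≈ 2.74 months

1020·e^(0.1065t) = 658·e^(0.2667t)
1020/658 = e^((0.2667 − 0.1065)t) → ln(1.55015) = 0.1602·t
t = 0.43835 / 0.1602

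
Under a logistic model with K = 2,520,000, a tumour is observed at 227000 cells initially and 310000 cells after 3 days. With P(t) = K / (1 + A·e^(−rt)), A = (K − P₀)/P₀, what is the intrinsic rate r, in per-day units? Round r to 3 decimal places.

r ≈ 0.116 per day

A = (2520000 − 227000)/227000 = 10.10132
310000 = 2520000/(1 + 10.10132·e^(−r·3)) → e^(−3r) = (8.12903 − 1)/10.10132 = 0.705752
r = −ln(0.705752)/3 = 0.34849/3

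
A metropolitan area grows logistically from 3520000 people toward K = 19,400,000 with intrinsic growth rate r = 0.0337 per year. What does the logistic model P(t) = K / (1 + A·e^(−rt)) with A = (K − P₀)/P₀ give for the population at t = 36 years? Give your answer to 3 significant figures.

A = (19400000 − 3520000)/3520000 = 4.51136
P(36) = 19400000 / (1 + 4.51136·e^(−0.0337·36)) = 19400000 / (1 + 4.51136·0.297245)
= 19400000 / 2.34098 ≈ 8287133.42

≈ 8,290,000 people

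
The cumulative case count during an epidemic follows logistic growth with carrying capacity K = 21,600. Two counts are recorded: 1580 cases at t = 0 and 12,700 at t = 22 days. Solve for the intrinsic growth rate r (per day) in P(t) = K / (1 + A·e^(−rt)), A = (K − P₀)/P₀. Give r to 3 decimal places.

r ≈ 0.132 per day

A = (21600 − 1580)/1580 = 12.67089
12700 = 21600/(1 + 12.67089·e^(−r·22)) → e^(−22r) = (1.70079 − 1)/12.67089 = 0.055307
r = −ln(0.055307)/22 = 2.89486/22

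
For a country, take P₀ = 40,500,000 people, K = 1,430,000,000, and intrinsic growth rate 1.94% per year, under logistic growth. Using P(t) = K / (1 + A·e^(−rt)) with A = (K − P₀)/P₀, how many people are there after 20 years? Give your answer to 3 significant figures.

≈ 58,900,000 people

A = (1430000000 − 40500000)/40500000 = 34.30864
P(20) = 1430000000 / (1 + 34.30864·e^(−0.0194·20)) = 1430000000 / (1 + 34.30864·0.678412)
= 1430000000 / 24.27541 ≈ 58907356.21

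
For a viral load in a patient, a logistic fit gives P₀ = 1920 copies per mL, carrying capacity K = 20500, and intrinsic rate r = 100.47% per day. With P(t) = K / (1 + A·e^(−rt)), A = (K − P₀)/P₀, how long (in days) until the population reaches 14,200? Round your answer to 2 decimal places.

A = (20500 − 1920)/1920 = 9.67708
14200 = 20500/(1 + 9.67708·e^(−1.0047t)) → 1 + 9.67708·e^(−1.0047t) = 1.44366
e^(−1.0047t) = 0.045847 → t = ln(21.81184)/1.0047 = 3.08245/1.0047

t ≈ 3.07 days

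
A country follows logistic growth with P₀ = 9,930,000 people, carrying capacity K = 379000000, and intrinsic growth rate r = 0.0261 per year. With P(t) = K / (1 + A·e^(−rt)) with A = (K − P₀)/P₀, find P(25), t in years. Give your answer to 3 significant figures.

≈ 18,600,000 people

A = (379000000 − 9930000)/9930000 = 37.16717
P(25) = 379000000 / (1 + 37.16717·e^(−0.0261·25)) = 379000000 / (1 + 37.16717·0.520742)
= 379000000 / 20.35452 ≈ 18619945.27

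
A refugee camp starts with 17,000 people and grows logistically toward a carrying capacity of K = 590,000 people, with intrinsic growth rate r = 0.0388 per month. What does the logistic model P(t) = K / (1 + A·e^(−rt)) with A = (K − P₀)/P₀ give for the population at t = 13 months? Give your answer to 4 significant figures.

≈ 27,630 people

A = (590000 − 17000)/17000 = 33.70588
P(13) = 590000 / (1 + 33.70588·e^(−0.0388·13)) = 590000 / (1 + 33.70588·0.603868)
= 590000 / 21.3539 ≈ 27629.62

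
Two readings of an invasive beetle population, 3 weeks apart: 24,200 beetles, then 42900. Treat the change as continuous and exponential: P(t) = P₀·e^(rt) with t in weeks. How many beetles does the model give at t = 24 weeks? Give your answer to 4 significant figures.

r = ln(42900/24200) / 3 ≈ 0.19084 per week
P(24) = 24200 · e^(0.19084·24) = 24200 · 97.52937 ≈ 2360210.7

≈ 2,360,000 beetles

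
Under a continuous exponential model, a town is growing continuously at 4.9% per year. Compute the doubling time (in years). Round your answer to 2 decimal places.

doubling time ≈ 14.15 years

doubling time = ln(2) / |r| = 0.69315 / 0.049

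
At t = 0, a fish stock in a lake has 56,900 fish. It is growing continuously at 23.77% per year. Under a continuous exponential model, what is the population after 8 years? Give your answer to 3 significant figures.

≈ 381,000 fish

P(8) = 56900 · e^(0.2377·8) = 56900 · e^(1.9016)
= 56900 · 6.6966 ≈ 381036.56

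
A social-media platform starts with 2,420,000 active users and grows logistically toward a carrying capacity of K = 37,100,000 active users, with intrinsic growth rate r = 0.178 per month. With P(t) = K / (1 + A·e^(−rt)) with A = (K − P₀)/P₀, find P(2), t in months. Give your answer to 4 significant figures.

≈ 3,361,000 active users

A = (37100000 − 2420000)/2420000 = 14.33058
P(2) = 37100000 / (1 + 14.33058·e^(−0.178·2)) = 37100000 / (1 + 14.33058·0.700473)
= 37100000 / 11.03818 ≈ 3361061.98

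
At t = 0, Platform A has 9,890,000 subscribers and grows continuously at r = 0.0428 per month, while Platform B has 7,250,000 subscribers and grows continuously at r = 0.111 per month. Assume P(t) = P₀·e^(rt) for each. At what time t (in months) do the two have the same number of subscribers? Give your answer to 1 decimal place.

t ≈ 4.6 months

9890000·e^(0.0428t) = 7250000·e^(0.111t)
9890000/7250000 = e^((0.111 − 0.0428)t) → ln(1.36414) = 0.0682·t
t = 0.31052 / 0.0682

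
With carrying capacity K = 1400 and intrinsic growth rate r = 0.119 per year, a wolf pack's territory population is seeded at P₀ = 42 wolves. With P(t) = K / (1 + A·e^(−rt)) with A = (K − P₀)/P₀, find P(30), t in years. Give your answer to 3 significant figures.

A = (1400 − 42)/42 = 32.33333
P(30) = 1400 / (1 + 32.33333·e^(−0.119·30)) = 1400 / (1 + 32.33333·0.028156)
= 1400 / 1.91037 ≈ 732.84

≈ 733 wolves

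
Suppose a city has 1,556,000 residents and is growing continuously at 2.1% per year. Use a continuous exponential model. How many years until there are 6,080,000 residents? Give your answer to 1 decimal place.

t ≈ 64.9 years

6080000 = 1556000 · e^(0.021·t)
t = ln(6080000/1556000) / 0.021 = ln(3.90746) / 0.021 = 1.36289 / 0.021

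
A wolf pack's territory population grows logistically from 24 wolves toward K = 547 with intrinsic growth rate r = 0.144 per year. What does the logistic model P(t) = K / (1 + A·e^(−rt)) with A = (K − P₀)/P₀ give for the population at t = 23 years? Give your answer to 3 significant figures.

A = (547 − 24)/24 = 21.79167
P(23) = 547 / (1 + 21.79167·e^(−0.144·23)) = 547 / (1 + 21.79167·0.036443)
= 547 / 1.79416 ≈ 304.88

≈ 305 wolves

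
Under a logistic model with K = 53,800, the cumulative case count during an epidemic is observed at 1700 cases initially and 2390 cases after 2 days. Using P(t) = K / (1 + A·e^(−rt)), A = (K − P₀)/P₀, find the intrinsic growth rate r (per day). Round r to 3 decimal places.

r ≈ 0.177 per day

A = (53800 − 1700)/1700 = 30.64706
2390 = 53800/(1 + 30.64706·e^(−r·2)) → e^(−2r) = (22.51046 − 1)/30.64706 = 0.701877
r = −ln(0.701877)/2 = 0.354/2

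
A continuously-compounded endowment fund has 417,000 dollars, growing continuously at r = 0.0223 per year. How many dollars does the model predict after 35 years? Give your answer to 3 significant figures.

P(35) = 417000 · e^(0.0223·35) = 417000 · e^(0.7805)
= 417000 · 2.18256 ≈ 910128.89

≈ 910,000 dollars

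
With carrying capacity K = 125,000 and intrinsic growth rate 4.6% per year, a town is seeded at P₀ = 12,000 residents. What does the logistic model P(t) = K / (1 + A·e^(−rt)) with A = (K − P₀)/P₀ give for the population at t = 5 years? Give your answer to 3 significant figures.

A = (125000 − 12000)/12000 = 9.41667
P(5) = 125000 / (1 + 9.41667·e^(−0.046·5)) = 125000 / (1 + 9.41667·0.794534)
= 125000 / 8.48186 ≈ 14737.34

≈ 14,700 residents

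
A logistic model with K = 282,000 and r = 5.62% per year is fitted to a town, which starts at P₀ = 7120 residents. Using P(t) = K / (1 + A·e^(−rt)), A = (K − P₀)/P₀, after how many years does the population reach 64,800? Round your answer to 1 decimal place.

t ≈ 43.5 years

A = (282000 − 7120)/7120 = 38.60674
64800 = 282000/(1 + 38.60674·e^(−0.0562t)) → 1 + 38.60674·e^(−0.0562t) = 4.35185
e^(−0.0562t) = 0.08682 → t = ln(11.51803)/0.0562 = 2.44391/0.0562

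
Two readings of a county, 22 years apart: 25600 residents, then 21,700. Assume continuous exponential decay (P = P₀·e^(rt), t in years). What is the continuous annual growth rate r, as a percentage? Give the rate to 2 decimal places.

21700 = 25600 · e^(r·22)
e^(22r) = 21700/25600 = 0.84766
r = ln(0.84766) / 22 = -0.16528 / 22

r ≈ -0.75% per year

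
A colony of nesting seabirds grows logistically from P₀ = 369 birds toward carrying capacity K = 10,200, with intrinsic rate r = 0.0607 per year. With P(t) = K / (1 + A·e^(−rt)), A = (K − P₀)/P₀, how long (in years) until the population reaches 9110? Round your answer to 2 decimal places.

A = (10200 − 369)/369 = 26.64228
9110 = 10200/(1 + 26.64228·e^(−0.0607t)) → 1 + 26.64228·e^(−0.0607t) = 1.11965
e^(−0.0607t) = 0.004491 → t = ln(222.67077)/0.0607 = 5.40569/0.0607

t ≈ 89.06 years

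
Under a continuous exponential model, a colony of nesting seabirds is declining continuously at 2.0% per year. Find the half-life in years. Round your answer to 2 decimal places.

half-life ≈ 34.66 years

half-life = ln(2) / |r| = 0.69315 / 0.02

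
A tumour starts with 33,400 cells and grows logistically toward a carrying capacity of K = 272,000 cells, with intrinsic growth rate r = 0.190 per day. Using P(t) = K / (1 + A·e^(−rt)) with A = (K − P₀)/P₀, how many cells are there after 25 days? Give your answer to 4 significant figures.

A = (272000 − 33400)/33400 = 7.14371
P(25) = 272000 / (1 + 7.14371·e^(−0.19·25)) = 272000 / (1 + 7.14371·0.008652)
= 272000 / 1.06181 ≈ 256167.51

≈ 256,200 cells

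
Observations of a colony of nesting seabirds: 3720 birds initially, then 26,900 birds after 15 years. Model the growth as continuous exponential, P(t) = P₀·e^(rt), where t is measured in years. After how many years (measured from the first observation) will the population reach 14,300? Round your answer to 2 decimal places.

t ≈ 10.21 years

r = ln(26900/3720) / 15 ≈ 0.131894 per year
t = ln(14300/3720) / r = 1.34654 / 0.131894 ≈ 10.209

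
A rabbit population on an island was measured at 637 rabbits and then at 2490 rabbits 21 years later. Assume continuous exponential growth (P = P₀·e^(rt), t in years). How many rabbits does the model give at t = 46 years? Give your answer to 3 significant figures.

r = ln(2490/637) / 21 ≈ 0.064918 per year
P(46) = 637 · e^(0.064918·46) = 637 · 19.8104 ≈ 12619.22

≈ 12,600 rabbits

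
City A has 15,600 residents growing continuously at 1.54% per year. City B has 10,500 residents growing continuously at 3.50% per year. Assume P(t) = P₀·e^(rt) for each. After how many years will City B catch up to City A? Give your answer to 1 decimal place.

t ≈ 20.2 years

15600·e^(0.0154t) = 10500·e^(0.035t)
15600/10500 = e^((0.035 − 0.0154)t) → ln(1.48571) = 0.0196·t
t = 0.3959 / 0.0196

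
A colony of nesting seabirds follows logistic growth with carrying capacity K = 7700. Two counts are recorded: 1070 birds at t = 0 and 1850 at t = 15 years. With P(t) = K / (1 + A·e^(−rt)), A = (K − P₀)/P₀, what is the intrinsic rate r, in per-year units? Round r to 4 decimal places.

r ≈ 0.0448 per year

A = (7700 − 1070)/1070 = 6.19626
1850 = 7700/(1 + 6.19626·e^(−r·15)) → e^(−15r) = (4.16216 − 1)/6.19626 = 0.510334
r = −ln(0.510334)/15 = 0.67269/15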